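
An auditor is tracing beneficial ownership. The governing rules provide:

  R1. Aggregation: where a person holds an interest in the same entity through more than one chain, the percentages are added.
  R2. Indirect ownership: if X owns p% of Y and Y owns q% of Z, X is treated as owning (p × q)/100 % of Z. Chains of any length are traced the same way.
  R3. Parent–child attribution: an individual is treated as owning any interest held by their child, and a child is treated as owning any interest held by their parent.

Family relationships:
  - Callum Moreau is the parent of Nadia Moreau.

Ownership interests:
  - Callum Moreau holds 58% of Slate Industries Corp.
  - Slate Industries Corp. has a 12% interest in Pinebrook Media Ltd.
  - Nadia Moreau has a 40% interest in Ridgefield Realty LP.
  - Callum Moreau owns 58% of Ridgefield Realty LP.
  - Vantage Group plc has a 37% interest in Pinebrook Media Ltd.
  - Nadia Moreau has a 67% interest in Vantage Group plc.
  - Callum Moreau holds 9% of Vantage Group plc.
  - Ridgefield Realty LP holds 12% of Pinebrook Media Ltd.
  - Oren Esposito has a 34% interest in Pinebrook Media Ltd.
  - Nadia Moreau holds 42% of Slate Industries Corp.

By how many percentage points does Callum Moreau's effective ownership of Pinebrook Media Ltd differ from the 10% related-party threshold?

By parent–child attribution (R3), Callum Moreau is treated as also owning Nadia Moreau's interest in Ridgefield Realty LP, giving 58% + 40% = 98%.
By parent–child attribution (R3), Callum Moreau is treated as also owning Nadia Moreau's interest in Vantage Group plc, giving 9% + 67% = 76%.
By parent–child attribution (R3), Callum Moreau is treated as also owning Nadia Moreau's interest in Slate Industries Corp, giving 58% + 42% = 100%.
Chain via Ridgefield Realty LP (R2): 98% × 12% = 11.76% of Pinebrook Media Ltd.
Chain via Vantage Group plc (R2): 76% × 37% = 28.12% of Pinebrook Media Ltd.
Chain via Slate Industries Corp. (R2): 100% × 12% = 12% of Pinebrook Media Ltd.
Aggregating (R1): 11.76% + 28.12% + 12% = 51.88%.
51.88% exceeds the 10% threshold by 41.88 percentage points.

41.88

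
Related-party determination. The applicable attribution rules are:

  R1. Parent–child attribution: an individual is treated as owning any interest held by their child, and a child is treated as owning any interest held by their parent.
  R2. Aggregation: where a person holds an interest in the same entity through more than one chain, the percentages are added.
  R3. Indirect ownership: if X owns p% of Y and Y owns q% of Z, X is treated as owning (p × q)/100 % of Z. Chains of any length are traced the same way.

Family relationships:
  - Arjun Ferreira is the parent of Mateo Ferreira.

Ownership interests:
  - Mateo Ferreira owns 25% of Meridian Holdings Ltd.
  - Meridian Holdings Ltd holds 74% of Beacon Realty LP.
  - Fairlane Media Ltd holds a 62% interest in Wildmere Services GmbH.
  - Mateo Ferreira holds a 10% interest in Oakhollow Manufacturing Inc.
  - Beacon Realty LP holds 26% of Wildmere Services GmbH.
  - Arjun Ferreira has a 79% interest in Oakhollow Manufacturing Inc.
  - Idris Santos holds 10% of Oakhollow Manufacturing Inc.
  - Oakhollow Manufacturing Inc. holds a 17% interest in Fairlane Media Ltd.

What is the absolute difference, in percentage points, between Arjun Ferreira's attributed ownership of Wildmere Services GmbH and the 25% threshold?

By parent–child attribution (R1), Arjun Ferreira is treated as also owning Mateo Ferreira's interest in Oakhollow Manufacturing Inc, giving 79% + 10% = 89%.
By parent–child attribution (R1), Arjun Ferreira is treated as owning Mateo Ferreira's 25% interest in Meridian Holdings Ltd.
Chain via Oakhollow Manufacturing Inc. → Fairlane Media Ltd (R3): 89% × 17% × 62% = 9.3806% of Wildmere Services GmbH.
Chain via Meridian Holdings Ltd → Beacon Realty LP (R3): 25% × 74% × 26% = 4.81% of Wildmere Services GmbH.
Aggregating (R2): 9.3806% + 4.81% = 14.1906%.
14.1906% falls short of the 25% threshold by 10.8094 percentage points.

10.8094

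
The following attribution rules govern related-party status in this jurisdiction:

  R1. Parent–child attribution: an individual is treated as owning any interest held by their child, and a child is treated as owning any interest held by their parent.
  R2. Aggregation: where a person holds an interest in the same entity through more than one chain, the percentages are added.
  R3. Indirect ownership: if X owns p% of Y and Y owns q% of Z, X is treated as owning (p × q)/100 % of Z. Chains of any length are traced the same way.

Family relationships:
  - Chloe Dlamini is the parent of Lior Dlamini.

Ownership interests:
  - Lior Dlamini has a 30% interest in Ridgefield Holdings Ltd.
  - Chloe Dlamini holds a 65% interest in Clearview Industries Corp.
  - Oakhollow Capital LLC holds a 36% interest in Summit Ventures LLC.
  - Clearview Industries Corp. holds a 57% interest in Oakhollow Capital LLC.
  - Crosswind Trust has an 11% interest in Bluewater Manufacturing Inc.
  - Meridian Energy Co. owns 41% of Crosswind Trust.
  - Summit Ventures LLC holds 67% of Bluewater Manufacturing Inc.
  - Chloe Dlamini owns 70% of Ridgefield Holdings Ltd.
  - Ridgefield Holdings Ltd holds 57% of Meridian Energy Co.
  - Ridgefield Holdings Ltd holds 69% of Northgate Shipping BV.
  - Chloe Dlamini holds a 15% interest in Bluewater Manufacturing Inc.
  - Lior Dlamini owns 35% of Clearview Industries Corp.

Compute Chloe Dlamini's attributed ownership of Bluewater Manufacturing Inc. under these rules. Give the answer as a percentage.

31.3191%

By parent–child attribution (R1), Chloe Dlamini is treated as also owning Lior Dlamini's interest in Clearview Industries Corp, giving 65% + 35% = 100%.
By parent–child attribution (R1), Chloe Dlamini is treated as also owning Lior Dlamini's interest in Ridgefield Holdings Ltd, giving 70% + 30% = 100%.
Chain via Clearview Industries Corp. → Oakhollow Capital LLC → Summit Ventures LLC (R3): 100% × 57% × 36% × 67% = 13.7484% of Bluewater Manufacturing Inc.
Chain via Ridgefield Holdings Ltd → Meridian Energy Co. → Crosswind Trust (R3): 100% × 57% × 41% × 11% = 2.5707% of Bluewater Manufacturing Inc.
Direct interest in Bluewater Manufacturing Inc: 15%.
Aggregating (R2): 13.7484% + 2.5707% + 15% = 31.3191%.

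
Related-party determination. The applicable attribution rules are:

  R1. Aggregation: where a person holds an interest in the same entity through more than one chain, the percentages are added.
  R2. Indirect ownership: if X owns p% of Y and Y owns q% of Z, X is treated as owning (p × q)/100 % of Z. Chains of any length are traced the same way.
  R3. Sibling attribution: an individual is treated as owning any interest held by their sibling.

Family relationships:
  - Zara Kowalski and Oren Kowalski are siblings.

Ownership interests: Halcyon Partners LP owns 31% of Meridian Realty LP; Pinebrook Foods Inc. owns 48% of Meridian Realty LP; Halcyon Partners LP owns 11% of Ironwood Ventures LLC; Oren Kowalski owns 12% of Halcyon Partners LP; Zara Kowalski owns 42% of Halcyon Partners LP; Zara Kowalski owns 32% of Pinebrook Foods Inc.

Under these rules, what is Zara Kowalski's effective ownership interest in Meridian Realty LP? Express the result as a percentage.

32.1%

By sibling attribution (R3), Zara Kowalski is treated as also owning Oren Kowalski's interest in Halcyon Partners LP, giving 42% + 12% = 54%.
Chain via Halcyon Partners LP (R2): 54% × 31% = 16.74% of Meridian Realty LP.
Chain via Pinebrook Foods Inc. (R2): 32% × 48% = 15.36% of Meridian Realty LP.
Aggregating (R1): 16.74% + 15.36% = 32.1%.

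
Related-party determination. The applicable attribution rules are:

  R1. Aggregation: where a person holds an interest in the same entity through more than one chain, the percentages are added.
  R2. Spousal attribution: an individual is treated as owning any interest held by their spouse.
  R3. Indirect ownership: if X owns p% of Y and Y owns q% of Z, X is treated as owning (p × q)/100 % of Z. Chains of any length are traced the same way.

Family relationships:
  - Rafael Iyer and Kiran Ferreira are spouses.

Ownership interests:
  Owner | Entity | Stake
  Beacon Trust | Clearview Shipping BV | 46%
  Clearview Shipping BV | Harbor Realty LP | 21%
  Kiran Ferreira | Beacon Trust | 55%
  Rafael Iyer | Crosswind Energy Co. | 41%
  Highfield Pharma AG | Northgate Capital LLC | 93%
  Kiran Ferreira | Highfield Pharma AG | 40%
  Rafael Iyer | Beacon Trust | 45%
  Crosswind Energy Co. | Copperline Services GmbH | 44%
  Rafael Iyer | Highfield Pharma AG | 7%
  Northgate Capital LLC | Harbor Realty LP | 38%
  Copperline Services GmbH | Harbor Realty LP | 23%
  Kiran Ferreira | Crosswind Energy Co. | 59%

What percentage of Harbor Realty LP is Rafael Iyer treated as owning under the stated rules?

36.3898%

By spousal attribution (R2), Rafael Iyer is treated as also owning Kiran Ferreira's interest in Crosswind Energy Co, giving 41% + 59% = 100%.
By spousal attribution (R2), Rafael Iyer is treated as also owning Kiran Ferreira's interest in Beacon Trust, giving 45% + 55% = 100%.
By spousal attribution (R2), Rafael Iyer is treated as also owning Kiran Ferreira's interest in Highfield Pharma AG, giving 7% + 40% = 47%.
Chain via Crosswind Energy Co. → Copperline Services GmbH (R3): 100% × 44% × 23% = 10.12% of Harbor Realty LP.
Chain via Beacon Trust → Clearview Shipping BV (R3): 100% × 46% × 21% = 9.66% of Harbor Realty LP.
Chain via Highfield Pharma AG → Northgate Capital LLC (R3): 47% × 93% × 38% = 16.6098% of Harbor Realty LP.
Aggregating (R1): 10.12% + 9.66% + 16.6098% = 36.3898%.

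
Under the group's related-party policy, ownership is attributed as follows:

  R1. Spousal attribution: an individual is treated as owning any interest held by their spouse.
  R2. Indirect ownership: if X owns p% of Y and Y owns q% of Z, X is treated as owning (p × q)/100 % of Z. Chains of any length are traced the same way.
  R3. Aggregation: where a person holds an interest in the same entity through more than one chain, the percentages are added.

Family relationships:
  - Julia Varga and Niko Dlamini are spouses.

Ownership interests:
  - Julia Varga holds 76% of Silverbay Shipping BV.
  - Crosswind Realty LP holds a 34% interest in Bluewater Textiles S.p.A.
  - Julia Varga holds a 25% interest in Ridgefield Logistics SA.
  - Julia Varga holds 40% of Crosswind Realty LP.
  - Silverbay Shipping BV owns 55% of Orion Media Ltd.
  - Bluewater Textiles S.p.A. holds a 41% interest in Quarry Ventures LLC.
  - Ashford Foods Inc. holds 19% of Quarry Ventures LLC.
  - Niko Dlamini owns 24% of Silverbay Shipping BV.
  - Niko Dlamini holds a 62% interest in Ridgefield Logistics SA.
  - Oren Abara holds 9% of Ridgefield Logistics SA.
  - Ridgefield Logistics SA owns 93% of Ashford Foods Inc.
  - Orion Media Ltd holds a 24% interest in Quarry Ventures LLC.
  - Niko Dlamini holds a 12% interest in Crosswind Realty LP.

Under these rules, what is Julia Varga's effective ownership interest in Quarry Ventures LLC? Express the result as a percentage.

By spousal attribution (R1), Julia Varga is treated as also owning Niko Dlamini's interest in Crosswind Realty LP, giving 40% + 12% = 52%.
By spousal attribution (R1), Julia Varga is treated as also owning Niko Dlamini's interest in Silverbay Shipping BV, giving 76% + 24% = 100%.
By spousal attribution (R1), Julia Varga is treated as also owning Niko Dlamini's interest in Ridgefield Logistics SA, giving 25% + 62% = 87%.
Chain via Crosswind Realty LP → Bluewater Textiles S.p.A. (R2): 52% × 34% × 41% = 7.2488% of Quarry Ventures LLC.
Chain via Silverbay Shipping BV → Orion Media Ltd (R2): 100% × 55% × 24% = 13.2% of Quarry Ventures LLC.
Chain via Ridgefield Logistics SA → Ashford Foods Inc. (R2): 87% × 93% × 19% = 15.3729% of Quarry Ventures LLC.
Aggregating (R3): 7.2488% + 13.2% + 15.3729% = 35.8217%.

35.8217%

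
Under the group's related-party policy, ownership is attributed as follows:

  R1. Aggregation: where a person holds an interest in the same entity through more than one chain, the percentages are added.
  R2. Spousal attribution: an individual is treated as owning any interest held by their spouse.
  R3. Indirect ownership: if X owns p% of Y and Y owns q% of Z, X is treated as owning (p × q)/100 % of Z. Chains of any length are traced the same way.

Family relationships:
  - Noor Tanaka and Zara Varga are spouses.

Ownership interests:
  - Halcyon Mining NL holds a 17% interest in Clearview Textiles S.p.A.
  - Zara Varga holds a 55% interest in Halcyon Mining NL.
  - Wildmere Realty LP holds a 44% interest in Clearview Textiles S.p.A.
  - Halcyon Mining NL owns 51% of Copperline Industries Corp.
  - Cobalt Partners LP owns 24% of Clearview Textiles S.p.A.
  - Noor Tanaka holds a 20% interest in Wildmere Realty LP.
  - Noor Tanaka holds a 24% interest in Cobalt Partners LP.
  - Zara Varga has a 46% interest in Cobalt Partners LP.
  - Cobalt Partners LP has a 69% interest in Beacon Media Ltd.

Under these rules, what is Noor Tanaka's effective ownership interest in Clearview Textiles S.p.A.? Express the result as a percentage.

By spousal attribution (R2), Noor Tanaka is treated as also owning Zara Varga's interest in Cobalt Partners LP, giving 24% + 46% = 70%.
By spousal attribution (R2), Noor Tanaka is treated as owning Zara Varga's 55% interest in Halcyon Mining NL.
Chain via Wildmere Realty LP (R3): 20% × 44% = 8.8% of Clearview Textiles S.p.A.
Chain via Cobalt Partners LP (R3): 70% × 24% = 16.8% of Clearview Textiles S.p.A.
Chain via Halcyon Mining NL (R3): 55% × 17% = 9.35% of Clearview Textiles S.p.A.
Aggregating (R1): 8.8% + 16.8% + 9.35% = 34.95%.

34.95%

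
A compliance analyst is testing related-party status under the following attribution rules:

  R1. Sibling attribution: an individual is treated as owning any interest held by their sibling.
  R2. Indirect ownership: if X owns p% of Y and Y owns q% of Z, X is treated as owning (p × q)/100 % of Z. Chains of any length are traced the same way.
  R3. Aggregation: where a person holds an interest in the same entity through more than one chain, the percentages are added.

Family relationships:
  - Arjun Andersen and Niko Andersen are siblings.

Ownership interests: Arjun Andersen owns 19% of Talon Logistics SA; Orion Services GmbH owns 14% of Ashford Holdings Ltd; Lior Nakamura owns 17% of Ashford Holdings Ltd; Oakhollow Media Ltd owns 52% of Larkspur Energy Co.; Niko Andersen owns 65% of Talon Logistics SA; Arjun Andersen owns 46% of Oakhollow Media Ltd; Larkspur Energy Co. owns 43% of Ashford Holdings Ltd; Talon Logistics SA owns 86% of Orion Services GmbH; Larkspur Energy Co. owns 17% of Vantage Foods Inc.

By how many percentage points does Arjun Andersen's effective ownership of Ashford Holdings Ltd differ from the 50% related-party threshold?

By sibling attribution (R1), Arjun Andersen is treated as also owning Niko Andersen's interest in Talon Logistics SA, giving 19% + 65% = 84%.
Chain via Talon Logistics SA → Orion Services GmbH (R2): 84% × 86% × 14% = 10.1136% of Ashford Holdings Ltd.
Chain via Oakhollow Media Ltd → Larkspur Energy Co. (R2): 46% × 52% × 43% = 10.2856% of Ashford Holdings Ltd.
Aggregating (R3): 10.1136% + 10.2856% = 20.3992%.
20.3992% falls short of the 50% threshold by 29.6008 percentage points.

29.6008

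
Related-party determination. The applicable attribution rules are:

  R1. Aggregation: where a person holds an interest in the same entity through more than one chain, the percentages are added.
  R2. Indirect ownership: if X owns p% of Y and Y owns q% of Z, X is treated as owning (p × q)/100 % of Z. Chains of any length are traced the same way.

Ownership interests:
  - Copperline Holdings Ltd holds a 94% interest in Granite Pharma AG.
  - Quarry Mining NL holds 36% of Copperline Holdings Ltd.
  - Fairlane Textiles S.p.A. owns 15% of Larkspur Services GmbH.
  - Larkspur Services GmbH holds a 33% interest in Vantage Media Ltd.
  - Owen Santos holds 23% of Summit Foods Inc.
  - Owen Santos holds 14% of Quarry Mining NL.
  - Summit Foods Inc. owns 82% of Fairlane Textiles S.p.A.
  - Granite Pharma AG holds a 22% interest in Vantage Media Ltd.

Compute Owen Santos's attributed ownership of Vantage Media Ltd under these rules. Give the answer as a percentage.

Chain via Summit Foods Inc. → Fairlane Textiles S.p.A. → Larkspur Services GmbH (R2): 23% × 82% × 15% × 33% = 0.93357% of Vantage Media Ltd.
Chain via Quarry Mining NL → Copperline Holdings Ltd → Granite Pharma AG (R2): 14% × 36% × 94% × 22% = 1.042272% of Vantage Media Ltd.
Aggregating (R1): 0.93357% + 1.042272% = 1.975842%.

1.975842%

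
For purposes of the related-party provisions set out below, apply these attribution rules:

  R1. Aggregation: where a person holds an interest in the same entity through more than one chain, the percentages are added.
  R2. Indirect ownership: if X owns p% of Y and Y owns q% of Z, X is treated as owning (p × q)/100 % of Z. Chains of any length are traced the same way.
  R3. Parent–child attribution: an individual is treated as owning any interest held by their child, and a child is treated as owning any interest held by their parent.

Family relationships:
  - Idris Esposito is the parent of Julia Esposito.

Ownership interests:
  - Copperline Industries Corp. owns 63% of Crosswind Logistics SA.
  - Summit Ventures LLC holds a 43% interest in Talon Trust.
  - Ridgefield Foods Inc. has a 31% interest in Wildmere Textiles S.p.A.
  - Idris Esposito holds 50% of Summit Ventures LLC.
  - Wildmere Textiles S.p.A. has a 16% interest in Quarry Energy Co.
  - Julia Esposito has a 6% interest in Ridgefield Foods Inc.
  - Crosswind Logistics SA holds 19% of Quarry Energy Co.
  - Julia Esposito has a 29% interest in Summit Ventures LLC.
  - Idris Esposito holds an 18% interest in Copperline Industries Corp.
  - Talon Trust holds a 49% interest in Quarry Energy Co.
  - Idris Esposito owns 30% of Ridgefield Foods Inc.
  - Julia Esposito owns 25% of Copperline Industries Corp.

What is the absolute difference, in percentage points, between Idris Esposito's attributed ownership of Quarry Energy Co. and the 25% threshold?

By parent–child attribution (R3), Idris Esposito is treated as also owning Julia Esposito's interest in Copperline Industries Corp, giving 18% + 25% = 43%.
By parent–child attribution (R3), Idris Esposito is treated as also owning Julia Esposito's interest in Ridgefield Foods Inc, giving 30% + 6% = 36%.
By parent–child attribution (R3), Idris Esposito is treated as also owning Julia Esposito's interest in Summit Ventures LLC, giving 50% + 29% = 79%.
Chain via Copperline Industries Corp. → Crosswind Logistics SA (R2): 43% × 63% × 19% = 5.1471% of Quarry Energy Co.
Chain via Ridgefield Foods Inc. → Wildmere Textiles S.p.A. (R2): 36% × 31% × 16% = 1.7856% of Quarry Energy Co.
Chain via Summit Ventures LLC → Talon Trust (R2): 79% × 43% × 49% = 16.6453% of Quarry Energy Co.
Aggregating (R1): 5.1471% + 1.7856% + 16.6453% = 23.578%.
23.578% falls short of the 25% threshold by 1.422 percentage points.

1.422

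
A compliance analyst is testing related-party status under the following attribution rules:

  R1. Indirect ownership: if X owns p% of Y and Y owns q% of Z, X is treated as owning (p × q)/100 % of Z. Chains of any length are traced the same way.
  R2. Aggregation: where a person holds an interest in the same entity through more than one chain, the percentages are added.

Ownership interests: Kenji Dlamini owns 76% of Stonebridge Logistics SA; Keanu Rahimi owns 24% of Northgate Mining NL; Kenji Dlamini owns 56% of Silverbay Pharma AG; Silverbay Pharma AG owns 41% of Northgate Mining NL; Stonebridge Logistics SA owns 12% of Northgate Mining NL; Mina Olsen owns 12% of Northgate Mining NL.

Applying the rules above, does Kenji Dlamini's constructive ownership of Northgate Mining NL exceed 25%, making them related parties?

Yes

Chain via Stonebridge Logistics SA (R1): 76% × 12% = 9.12% of Northgate Mining NL.
Chain via Silverbay Pharma AG (R1): 56% × 41% = 22.96% of Northgate Mining NL.
Aggregating (R2): 9.12% + 22.96% = 32.08%.
32.08% exceeds the 25% threshold, so Kenji is a related party to Northgate Mining NL.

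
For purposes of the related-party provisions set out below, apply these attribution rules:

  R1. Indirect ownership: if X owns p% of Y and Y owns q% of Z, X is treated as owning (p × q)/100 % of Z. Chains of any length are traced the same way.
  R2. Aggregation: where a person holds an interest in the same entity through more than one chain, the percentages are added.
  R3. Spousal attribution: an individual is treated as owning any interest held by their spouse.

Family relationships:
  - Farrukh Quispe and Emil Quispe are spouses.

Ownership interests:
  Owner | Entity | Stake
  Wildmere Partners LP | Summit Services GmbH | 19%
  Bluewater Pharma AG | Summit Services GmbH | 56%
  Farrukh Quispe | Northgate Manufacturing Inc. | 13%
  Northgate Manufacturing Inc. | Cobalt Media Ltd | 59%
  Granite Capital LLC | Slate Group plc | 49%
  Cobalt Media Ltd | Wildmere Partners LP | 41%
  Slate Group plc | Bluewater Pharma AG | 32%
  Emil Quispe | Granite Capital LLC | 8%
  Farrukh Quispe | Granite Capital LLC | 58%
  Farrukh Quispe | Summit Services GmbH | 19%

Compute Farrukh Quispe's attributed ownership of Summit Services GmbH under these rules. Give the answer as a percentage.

25.392821%

By spousal attribution (R3), Farrukh Quispe is treated as also owning Emil Quispe's interest in Granite Capital LLC, giving 58% + 8% = 66%.
Chain via Northgate Manufacturing Inc. → Cobalt Media Ltd → Wildmere Partners LP (R1): 13% × 59% × 41% × 19% = 0.597493% of Summit Services GmbH.
Chain via Granite Capital LLC → Slate Group plc → Bluewater Pharma AG (R1): 66% × 49% × 32% × 56% = 5.795328% of Summit Services GmbH.
Direct interest in Summit Services GmbH: 19%.
Aggregating (R2): 0.597493% + 5.795328% + 19% = 25.392821%.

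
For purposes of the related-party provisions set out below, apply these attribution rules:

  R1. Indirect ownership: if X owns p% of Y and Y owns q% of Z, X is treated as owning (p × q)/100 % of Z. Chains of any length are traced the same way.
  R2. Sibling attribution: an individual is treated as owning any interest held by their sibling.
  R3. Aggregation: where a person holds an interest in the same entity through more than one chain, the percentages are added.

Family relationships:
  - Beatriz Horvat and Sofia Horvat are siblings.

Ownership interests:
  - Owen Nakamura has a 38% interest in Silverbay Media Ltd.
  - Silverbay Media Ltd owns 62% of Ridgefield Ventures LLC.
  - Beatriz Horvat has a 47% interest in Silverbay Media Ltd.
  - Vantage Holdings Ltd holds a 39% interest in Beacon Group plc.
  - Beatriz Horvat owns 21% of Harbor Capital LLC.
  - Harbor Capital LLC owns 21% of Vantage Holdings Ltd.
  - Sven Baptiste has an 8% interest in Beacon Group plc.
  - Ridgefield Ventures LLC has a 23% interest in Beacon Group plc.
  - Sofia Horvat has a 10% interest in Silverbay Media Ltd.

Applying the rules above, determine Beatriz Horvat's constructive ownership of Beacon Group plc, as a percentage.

9.8481%

By sibling attribution (R2), Beatriz Horvat is treated as also owning Sofia Horvat's interest in Silverbay Media Ltd, giving 47% + 10% = 57%.
Chain via Silverbay Media Ltd → Ridgefield Ventures LLC (R1): 57% × 62% × 23% = 8.1282% of Beacon Group plc.
Chain via Harbor Capital LLC → Vantage Holdings Ltd (R1): 21% × 21% × 39% = 1.7199% of Beacon Group plc.
Aggregating (R3): 8.1282% + 1.7199% = 9.8481%.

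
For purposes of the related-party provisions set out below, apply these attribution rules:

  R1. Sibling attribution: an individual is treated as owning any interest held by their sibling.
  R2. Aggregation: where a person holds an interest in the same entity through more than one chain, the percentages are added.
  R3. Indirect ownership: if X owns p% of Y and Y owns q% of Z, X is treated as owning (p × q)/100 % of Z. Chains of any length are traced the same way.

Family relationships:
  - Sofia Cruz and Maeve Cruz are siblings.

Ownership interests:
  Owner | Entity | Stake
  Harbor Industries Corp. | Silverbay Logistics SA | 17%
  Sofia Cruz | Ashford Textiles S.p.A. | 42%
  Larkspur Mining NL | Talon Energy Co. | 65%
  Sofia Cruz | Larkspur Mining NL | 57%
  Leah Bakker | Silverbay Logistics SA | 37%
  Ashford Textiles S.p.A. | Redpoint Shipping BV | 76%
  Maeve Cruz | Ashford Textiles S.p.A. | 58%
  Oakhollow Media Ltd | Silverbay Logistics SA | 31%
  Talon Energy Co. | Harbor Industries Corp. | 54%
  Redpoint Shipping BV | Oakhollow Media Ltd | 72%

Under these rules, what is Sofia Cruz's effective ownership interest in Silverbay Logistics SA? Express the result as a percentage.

20.36439%

By sibling attribution (R1), Sofia Cruz is treated as also owning Maeve Cruz's interest in Ashford Textiles S.p.A, giving 42% + 58% = 100%.
Chain via Larkspur Mining NL → Talon Energy Co. → Harbor Industries Corp. (R3): 57% × 65% × 54% × 17% = 3.40119% of Silverbay Logistics SA.
Chain via Ashford Textiles S.p.A. → Redpoint Shipping BV → Oakhollow Media Ltd (R3): 100% × 76% × 72% × 31% = 16.9632% of Silverbay Logistics SA.
Aggregating (R2): 3.40119% + 16.9632% = 20.36439%.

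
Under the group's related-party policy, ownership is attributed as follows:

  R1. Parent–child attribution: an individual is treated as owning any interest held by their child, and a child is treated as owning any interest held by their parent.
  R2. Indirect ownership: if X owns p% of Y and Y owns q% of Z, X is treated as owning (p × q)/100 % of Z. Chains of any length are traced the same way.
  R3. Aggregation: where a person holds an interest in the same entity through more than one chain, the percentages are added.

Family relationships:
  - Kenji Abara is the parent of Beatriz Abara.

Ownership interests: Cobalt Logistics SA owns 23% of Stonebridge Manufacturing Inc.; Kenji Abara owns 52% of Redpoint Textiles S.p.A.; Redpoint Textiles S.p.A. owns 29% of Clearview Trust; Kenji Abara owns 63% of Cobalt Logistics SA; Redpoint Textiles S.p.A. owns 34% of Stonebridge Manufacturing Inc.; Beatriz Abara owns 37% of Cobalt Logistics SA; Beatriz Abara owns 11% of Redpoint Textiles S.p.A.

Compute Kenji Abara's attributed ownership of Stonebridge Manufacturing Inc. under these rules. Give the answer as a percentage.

44.42%

By parent–child attribution (R1), Kenji Abara is treated as also owning Beatriz Abara's interest in Cobalt Logistics SA, giving 63% + 37% = 100%.
By parent–child attribution (R1), Kenji Abara is treated as also owning Beatriz Abara's interest in Redpoint Textiles S.p.A, giving 52% + 11% = 63%.
Chain via Cobalt Logistics SA (R2): 100% × 23% = 23% of Stonebridge Manufacturing Inc.
Chain via Redpoint Textiles S.p.A. (R2): 63% × 34% = 21.42% of Stonebridge Manufacturing Inc.
Aggregating (R3): 23% + 21.42% = 44.42%.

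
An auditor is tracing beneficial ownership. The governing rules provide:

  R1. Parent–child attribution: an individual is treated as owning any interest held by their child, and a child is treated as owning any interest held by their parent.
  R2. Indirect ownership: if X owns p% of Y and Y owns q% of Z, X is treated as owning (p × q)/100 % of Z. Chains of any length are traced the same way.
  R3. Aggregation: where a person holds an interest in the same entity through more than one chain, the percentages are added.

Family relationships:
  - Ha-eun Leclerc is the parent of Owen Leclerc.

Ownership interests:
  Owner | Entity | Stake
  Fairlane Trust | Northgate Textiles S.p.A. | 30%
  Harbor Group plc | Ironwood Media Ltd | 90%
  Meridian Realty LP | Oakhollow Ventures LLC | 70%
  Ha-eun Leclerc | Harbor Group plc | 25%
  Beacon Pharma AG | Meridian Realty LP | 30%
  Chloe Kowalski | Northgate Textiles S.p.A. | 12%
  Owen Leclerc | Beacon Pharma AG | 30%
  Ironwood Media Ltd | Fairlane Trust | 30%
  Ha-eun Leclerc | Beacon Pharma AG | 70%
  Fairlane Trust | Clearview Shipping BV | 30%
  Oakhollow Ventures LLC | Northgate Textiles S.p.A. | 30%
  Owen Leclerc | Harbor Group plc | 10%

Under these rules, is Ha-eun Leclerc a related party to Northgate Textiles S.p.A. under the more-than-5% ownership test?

Yes

By parent–child attribution (R1), Ha-eun Leclerc is treated as also owning Owen Leclerc's interest in Beacon Pharma AG, giving 70% + 30% = 100%.
By parent–child attribution (R1), Ha-eun Leclerc is treated as also owning Owen Leclerc's interest in Harbor Group plc, giving 25% + 10% = 35%.
Chain via Beacon Pharma AG → Meridian Realty LP → Oakhollow Ventures LLC (R2): 100% × 30% × 70% × 30% = 6.3% of Northgate Textiles S.p.A.
Chain via Harbor Group plc → Ironwood Media Ltd → Fairlane Trust (R2): 35% × 90% × 30% × 30% = 2.835% of Northgate Textiles S.p.A.
Aggregating (R3): 6.3% + 2.835% = 9.135%.
9.135% exceeds the 5% threshold, so Ha-eun is a related party to Northgate Textiles S.p.A.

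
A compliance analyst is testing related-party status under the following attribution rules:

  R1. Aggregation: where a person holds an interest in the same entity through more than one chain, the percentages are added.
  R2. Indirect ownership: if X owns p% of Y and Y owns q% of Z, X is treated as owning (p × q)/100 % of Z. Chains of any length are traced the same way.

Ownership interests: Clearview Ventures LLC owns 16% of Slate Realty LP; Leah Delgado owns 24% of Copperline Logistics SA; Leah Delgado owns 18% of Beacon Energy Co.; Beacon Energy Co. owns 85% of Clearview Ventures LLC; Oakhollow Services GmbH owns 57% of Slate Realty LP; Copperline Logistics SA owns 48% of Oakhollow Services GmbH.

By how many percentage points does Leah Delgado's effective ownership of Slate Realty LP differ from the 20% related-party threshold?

Chain via Copperline Logistics SA → Oakhollow Services GmbH (R2): 24% × 48% × 57% = 6.5664% of Slate Realty LP.
Chain via Beacon Energy Co. → Clearview Ventures LLC (R2): 18% × 85% × 16% = 2.448% of Slate Realty LP.
Aggregating (R1): 6.5664% + 2.448% = 9.0144%.
9.0144% falls short of the 20% threshold by 10.9856 percentage points.

10.9856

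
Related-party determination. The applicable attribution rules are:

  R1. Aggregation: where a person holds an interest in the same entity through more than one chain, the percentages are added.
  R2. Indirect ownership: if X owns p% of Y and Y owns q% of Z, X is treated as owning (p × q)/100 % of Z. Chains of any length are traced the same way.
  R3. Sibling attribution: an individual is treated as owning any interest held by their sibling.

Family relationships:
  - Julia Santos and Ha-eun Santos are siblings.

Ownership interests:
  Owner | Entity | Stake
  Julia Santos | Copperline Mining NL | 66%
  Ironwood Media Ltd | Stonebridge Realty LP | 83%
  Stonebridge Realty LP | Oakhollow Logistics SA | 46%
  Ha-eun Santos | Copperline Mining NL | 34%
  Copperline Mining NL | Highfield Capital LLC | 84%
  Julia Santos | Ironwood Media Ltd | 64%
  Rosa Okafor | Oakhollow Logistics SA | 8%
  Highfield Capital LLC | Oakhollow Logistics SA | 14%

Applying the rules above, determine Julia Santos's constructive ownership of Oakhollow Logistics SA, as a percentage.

36.1952%

By sibling attribution (R3), Julia Santos is treated as also owning Ha-eun Santos's interest in Copperline Mining NL, giving 66% + 34% = 100%.
Chain via Ironwood Media Ltd → Stonebridge Realty LP (R2): 64% × 83% × 46% = 24.4352% of Oakhollow Logistics SA.
Chain via Copperline Mining NL → Highfield Capital LLC (R2): 100% × 84% × 14% = 11.76% of Oakhollow Logistics SA.
Aggregating (R1): 24.4352% + 11.76% = 36.1952%.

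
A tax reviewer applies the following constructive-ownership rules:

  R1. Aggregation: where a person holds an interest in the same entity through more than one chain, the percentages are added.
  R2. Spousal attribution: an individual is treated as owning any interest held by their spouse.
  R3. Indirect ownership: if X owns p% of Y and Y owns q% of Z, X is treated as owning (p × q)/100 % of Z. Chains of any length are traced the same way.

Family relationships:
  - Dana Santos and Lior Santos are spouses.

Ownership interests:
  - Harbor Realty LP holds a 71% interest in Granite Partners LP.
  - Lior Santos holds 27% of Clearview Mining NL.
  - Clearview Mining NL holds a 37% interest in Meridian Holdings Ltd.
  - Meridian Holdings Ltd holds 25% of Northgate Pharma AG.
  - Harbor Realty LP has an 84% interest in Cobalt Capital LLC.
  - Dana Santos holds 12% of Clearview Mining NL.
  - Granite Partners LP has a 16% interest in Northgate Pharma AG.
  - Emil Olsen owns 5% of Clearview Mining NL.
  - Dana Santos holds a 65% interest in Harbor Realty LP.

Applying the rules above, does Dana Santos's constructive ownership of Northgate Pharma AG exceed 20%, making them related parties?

No

By spousal attribution (R2), Dana Santos is treated as also owning Lior Santos's interest in Clearview Mining NL, giving 12% + 27% = 39%.
Chain via Clearview Mining NL → Meridian Holdings Ltd (R3): 39% × 37% × 25% = 3.6075% of Northgate Pharma AG.
Chain via Harbor Realty LP → Granite Partners LP (R3): 65% × 71% × 16% = 7.384% of Northgate Pharma AG.
Aggregating (R1): 3.6075% + 7.384% = 10.9915%.
10.9915% does not exceed the 20% threshold, so Dana is not a related party to Northgate Pharma AG.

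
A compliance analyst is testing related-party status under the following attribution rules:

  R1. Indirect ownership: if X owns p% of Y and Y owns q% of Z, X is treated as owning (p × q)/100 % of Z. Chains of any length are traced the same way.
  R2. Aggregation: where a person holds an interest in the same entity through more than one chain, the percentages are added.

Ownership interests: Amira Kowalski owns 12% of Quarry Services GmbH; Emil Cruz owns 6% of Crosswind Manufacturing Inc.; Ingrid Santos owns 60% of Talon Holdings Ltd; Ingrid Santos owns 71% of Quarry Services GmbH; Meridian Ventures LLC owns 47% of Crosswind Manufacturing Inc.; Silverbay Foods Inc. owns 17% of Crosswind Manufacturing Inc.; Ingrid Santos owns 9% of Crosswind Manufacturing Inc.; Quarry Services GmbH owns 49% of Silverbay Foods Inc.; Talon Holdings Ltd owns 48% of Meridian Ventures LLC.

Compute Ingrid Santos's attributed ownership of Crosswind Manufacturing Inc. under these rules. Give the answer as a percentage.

28.4503%

Chain via Quarry Services GmbH → Silverbay Foods Inc. (R1): 71% × 49% × 17% = 5.9143% of Crosswind Manufacturing Inc.
Chain via Talon Holdings Ltd → Meridian Ventures LLC (R1): 60% × 48% × 47% = 13.536% of Crosswind Manufacturing Inc.
Direct interest in Crosswind Manufacturing Inc: 9%.
Aggregating (R2): 5.9143% + 13.536% + 9% = 28.4503%.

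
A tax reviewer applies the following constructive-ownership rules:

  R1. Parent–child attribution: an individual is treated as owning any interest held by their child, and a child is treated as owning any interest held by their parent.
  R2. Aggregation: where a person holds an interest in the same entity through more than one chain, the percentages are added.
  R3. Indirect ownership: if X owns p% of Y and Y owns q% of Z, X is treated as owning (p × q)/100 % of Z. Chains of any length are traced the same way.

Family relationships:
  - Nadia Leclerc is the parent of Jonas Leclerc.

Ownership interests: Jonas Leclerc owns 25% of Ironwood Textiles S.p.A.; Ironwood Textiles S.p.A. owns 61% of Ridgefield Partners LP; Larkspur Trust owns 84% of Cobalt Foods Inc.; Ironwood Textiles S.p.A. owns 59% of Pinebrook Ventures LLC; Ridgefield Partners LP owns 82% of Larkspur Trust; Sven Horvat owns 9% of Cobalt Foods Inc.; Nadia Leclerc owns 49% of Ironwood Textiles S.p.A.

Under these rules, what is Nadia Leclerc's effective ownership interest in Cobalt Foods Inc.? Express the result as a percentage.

By parent–child attribution (R1), Nadia Leclerc is treated as also owning Jonas Leclerc's interest in Ironwood Textiles S.p.A, giving 49% + 25% = 74%.
Chain via Ironwood Textiles S.p.A. → Ridgefield Partners LP → Larkspur Trust (R3): 74% × 61% × 82% × 84% = 31.092432% of Cobalt Foods Inc.

31.092432%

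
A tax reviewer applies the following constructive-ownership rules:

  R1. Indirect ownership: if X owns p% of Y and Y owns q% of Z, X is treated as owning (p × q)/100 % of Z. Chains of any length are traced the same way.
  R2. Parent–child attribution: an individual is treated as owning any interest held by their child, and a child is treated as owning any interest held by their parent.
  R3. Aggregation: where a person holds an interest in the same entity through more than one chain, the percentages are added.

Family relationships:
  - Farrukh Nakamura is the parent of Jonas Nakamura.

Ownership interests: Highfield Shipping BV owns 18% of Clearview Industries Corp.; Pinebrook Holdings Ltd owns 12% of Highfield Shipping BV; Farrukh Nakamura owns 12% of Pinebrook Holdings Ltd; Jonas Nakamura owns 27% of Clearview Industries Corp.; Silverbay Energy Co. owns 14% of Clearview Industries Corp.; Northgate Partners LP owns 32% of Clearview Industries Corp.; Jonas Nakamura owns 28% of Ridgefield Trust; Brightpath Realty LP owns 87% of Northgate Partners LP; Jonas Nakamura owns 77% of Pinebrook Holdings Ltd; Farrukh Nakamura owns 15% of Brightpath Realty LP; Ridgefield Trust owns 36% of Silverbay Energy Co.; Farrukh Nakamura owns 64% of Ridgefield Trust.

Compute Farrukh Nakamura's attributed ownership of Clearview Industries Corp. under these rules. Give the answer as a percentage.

37.7352%

By parent–child attribution (R2), Farrukh Nakamura is treated as also owning Jonas Nakamura's interest in Ridgefield Trust, giving 64% + 28% = 92%.
By parent–child attribution (R2), Farrukh Nakamura is treated as also owning Jonas Nakamura's interest in Pinebrook Holdings Ltd, giving 12% + 77% = 89%.
By parent–child attribution (R2), Farrukh Nakamura is treated as owning Jonas Nakamura's 27% interest in Clearview Industries Corp.
Chain via Brightpath Realty LP → Northgate Partners LP (R1): 15% × 87% × 32% = 4.176% of Clearview Industries Corp.
Chain via Ridgefield Trust → Silverbay Energy Co. (R1): 92% × 36% × 14% = 4.6368% of Clearview Industries Corp.
Chain via Pinebrook Holdings Ltd → Highfield Shipping BV (R1): 89% × 12% × 18% = 1.9224% of Clearview Industries Corp.
Direct interest in Clearview Industries Corp: 27%.
Aggregating (R3): 4.176% + 4.6368% + 1.9224% + 27% = 37.7352%.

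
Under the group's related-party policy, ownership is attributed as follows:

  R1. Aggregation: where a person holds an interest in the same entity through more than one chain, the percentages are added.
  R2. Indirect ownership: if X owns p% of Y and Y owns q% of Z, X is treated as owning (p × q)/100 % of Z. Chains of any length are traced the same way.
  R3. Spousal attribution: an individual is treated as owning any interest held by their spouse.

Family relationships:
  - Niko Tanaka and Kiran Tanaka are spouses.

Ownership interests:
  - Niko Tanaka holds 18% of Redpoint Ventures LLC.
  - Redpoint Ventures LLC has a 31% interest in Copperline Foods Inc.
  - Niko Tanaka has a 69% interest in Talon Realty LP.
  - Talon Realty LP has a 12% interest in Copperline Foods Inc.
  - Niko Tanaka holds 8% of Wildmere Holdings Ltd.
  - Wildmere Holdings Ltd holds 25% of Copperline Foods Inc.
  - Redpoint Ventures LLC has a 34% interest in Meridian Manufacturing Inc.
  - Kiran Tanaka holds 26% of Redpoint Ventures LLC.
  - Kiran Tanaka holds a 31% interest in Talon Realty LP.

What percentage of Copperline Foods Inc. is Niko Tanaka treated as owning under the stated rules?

By spousal attribution (R3), Niko Tanaka is treated as also owning Kiran Tanaka's interest in Talon Realty LP, giving 69% + 31% = 100%.
By spousal attribution (R3), Niko Tanaka is treated as also owning Kiran Tanaka's interest in Redpoint Ventures LLC, giving 18% + 26% = 44%.
Chain via Talon Realty LP (R2): 100% × 12% = 12% of Copperline Foods Inc.
Chain via Redpoint Ventures LLC (R2): 44% × 31% = 13.64% of Copperline Foods Inc.
Chain via Wildmere Holdings Ltd (R2): 8% × 25% = 2% of Copperline Foods Inc.
Aggregating (R1): 12% + 13.64% + 2% = 27.64%.

27.64%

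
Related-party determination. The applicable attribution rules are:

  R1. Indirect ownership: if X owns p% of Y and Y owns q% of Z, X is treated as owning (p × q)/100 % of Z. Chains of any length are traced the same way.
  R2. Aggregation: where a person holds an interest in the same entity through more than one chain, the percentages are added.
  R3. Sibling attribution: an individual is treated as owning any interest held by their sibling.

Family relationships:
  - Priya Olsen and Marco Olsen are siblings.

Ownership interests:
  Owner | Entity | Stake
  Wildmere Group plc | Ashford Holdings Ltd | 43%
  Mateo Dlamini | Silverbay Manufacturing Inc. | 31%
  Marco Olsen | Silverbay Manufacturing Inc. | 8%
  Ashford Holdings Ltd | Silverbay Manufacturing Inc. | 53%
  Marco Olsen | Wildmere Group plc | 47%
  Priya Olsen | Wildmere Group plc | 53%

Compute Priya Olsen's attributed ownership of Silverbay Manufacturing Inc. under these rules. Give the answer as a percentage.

By sibling attribution (R3), Priya Olsen is treated as also owning Marco Olsen's interest in Wildmere Group plc, giving 53% + 47% = 100%.
By sibling attribution (R3), Priya Olsen is treated as owning Marco Olsen's 8% interest in Silverbay Manufacturing Inc.
Chain via Wildmere Group plc → Ashford Holdings Ltd (R1): 100% × 43% × 53% = 22.79% of Silverbay Manufacturing Inc.
Direct interest in Silverbay Manufacturing Inc: 8%.
Aggregating (R2): 22.79% + 8% = 30.79%.

30.79%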